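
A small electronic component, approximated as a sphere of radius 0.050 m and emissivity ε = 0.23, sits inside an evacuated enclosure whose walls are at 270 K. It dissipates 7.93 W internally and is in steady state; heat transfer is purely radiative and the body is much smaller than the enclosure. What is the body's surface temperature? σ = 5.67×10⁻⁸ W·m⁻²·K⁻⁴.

T ≈ 396 K

For a small grey body in a large enclosure, net radiated power = εσA(T⁴ − T_w⁴).
Steady state: P = εσA(T⁴ − T_w⁴) with A = 4πr² = 0.03142 m².
T⁴ = P/(εσA) + T_w⁴ = 7.93/(0.23·5.67×10⁻⁸·0.03142) + (270)⁴
    = 1.936×10¹⁰ + 5.314×10⁹ = 2.467×10¹⁰ K⁴.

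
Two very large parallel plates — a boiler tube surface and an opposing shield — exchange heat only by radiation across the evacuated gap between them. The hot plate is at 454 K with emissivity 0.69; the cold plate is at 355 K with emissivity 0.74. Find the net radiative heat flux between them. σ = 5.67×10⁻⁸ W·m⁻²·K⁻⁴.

q ≈ 838 W/m²

For two infinite grey parallel plates, q = σ(T₁⁴ − T₂⁴)/(1/ε₁ + 1/ε₂ − 1).
T₁⁴ − T₂⁴ = 4.248×10¹⁰ − 1.588×10¹⁰ = 2.660×10¹⁰ K⁴.
1/ε₁ + 1/ε₂ − 1 = 1.449 + 1.351 − 1 = 1.801.
q = 5.67×10⁻⁸ × 2.660×10¹⁰ / 1.801.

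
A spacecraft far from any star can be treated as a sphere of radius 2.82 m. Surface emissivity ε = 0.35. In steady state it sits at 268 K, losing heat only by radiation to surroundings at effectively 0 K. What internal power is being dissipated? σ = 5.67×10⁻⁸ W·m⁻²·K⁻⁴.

Steady state: P = εσA T⁴.
A = 4πr² = 99.93 m²; T⁴ = (268)⁴ = 5.159×10⁹ K⁴.
P = 0.35 × 5.67×10⁻⁸ × 99.93 × 5.159×10⁹.

P ≈ 10200 W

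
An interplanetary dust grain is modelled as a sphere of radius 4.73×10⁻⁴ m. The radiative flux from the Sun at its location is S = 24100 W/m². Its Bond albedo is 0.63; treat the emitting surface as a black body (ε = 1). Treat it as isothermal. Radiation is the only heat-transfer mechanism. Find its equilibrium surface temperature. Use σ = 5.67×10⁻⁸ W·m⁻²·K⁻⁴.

T ≈ 445 K

At equilibrium, absorbed power = emitted power.
Absorbing cross-section = πr² = 7.029×10⁻⁷ m²; emitting surface = 4πr² = 2.811×10⁻⁶ m² (ratio 4).
(1−a)S·A_cross = εσ·A_surf·T⁴  ⇒  T⁴ = (1−a)S/(4σ).
T⁴ = 0.370·24100/(4·5.67×10⁻⁸) = 3.932×10¹⁰ K⁴.
T = (3.932×10¹⁰)^(1/4).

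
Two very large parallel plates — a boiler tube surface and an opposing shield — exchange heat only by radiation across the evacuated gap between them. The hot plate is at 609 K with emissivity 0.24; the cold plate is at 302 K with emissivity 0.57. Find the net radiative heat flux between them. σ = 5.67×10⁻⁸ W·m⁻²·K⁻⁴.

For two infinite grey parallel plates, q = σ(T₁⁴ − T₂⁴)/(1/ε₁ + 1/ε₂ − 1).
T₁⁴ − T₂⁴ = 1.376×10¹¹ − 8.318×10⁹ = 1.292×10¹¹ K⁴.
1/ε₁ + 1/ε₂ − 1 = 4.167 + 1.754 − 1 = 4.921.
q = 5.67×10⁻⁸ × 1.292×10¹¹ / 4.921.

q ≈ 1490 W/m²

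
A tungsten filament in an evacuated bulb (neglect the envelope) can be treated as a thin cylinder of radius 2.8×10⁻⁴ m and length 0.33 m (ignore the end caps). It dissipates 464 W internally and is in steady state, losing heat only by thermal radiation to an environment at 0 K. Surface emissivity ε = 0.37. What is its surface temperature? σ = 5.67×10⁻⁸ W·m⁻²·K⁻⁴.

Steady state: internal power = radiated power, P = εσA T⁴.
Radiating area A = 2πrL = 5.806×10⁻⁴ m².
T⁴ = P/(εσA) = 464/(0.37·5.67×10⁻⁸·5.806×10⁻⁴) = 3.810×10¹³ K⁴.
T = (3.810×10¹³)^(1/4).

T ≈ 2480 K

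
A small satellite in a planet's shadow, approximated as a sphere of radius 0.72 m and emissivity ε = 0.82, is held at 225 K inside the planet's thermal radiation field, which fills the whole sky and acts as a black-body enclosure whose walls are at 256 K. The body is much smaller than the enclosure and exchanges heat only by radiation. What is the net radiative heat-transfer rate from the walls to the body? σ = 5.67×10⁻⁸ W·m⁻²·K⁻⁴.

For a small grey body in a large enclosure: P_net = εσA(T_body⁴ − T_wall⁴).
A = 4πr² = 6.514 m²; T_body⁴ − T_wall⁴ = 2.563×10⁹ − 4.295×10⁹ = -1.732×10⁹ K⁴.
|P_net| = 0.82·5.67×10⁻⁸·6.514·1.732×10⁹.

P_net ≈ 525 W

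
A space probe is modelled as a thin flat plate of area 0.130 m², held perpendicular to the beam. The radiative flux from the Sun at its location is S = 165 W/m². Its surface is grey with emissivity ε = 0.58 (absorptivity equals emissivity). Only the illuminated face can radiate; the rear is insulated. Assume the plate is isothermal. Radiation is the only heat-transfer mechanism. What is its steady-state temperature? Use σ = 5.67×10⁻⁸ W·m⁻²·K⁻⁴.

At equilibrium, absorbed power = emitted power.
Absorbing cross-section = A = 0.1300 m²; emitting surface = A = 0.1300 m² (ratio 1).
εS·A_cross = εσ·A_surf·T⁴  ⇒  T⁴ = S/(1σ)   (ε cancels).
T⁴ = 165/(1·5.67×10⁻⁸) = 2.910×10⁹ K⁴.
T = (2.910×10⁹)^(1/4).

T ≈ 232 K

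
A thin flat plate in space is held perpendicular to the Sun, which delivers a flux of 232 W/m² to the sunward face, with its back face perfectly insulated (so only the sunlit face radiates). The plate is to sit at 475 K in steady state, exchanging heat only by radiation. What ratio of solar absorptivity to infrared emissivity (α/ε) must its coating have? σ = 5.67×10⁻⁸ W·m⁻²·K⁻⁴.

Balance: αS·A = εσ·1A·T⁴ ⇒ α/ε = σT⁴/S.
α/ε = 5.67×10⁻⁸·(475)⁴/232 = 5.67×10⁻⁸·5.091×10¹⁰/232.

α/ε ≈ 12.4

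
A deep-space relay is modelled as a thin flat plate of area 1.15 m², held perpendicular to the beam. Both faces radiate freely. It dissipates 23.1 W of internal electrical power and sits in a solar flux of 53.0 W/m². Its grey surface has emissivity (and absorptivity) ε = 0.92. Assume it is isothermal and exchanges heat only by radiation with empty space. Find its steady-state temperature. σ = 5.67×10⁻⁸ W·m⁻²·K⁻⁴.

At steady state, absorbed solar power + internal power = radiated power.
Absorbed: α·S·A_cross = 0.92·53.0·1.150 = 56.07 W (cross-section A).
Total input = 56.07 + 23.1 = 79.17 W.
Radiated: εσ·A_surf·T⁴ with A_surf = 2A = 2.300 m².
T⁴ = 79.17/(0.92·5.67×10⁻⁸·2.300) = 6.599×10⁸ K⁴.

T ≈ 160 K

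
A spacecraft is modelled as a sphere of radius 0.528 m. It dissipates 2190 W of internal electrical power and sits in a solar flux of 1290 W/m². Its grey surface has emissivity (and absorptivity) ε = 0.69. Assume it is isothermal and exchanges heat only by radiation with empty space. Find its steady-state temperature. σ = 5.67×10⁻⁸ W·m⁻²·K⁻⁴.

T ≈ 384 K

At steady state, absorbed solar power + internal power = radiated power.
Absorbed: α·S·A_cross = 0.69·1290·0.8758 = 779.6 W (cross-section πr²).
Total input = 779.6 + 2190 = 2970 W.
Radiated: εσ·A_surf·T⁴ with A_surf = 4πr² = 3.503 m².
T⁴ = 2970/(0.69·5.67×10⁻⁸·3.503) = 2.167×10¹⁰ K⁴.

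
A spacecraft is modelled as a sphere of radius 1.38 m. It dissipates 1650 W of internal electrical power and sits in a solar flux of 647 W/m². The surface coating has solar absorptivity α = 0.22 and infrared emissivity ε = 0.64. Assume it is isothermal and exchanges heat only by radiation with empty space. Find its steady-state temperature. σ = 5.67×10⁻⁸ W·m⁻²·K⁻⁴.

T ≈ 232 K

At steady state, absorbed solar power + internal power = radiated power.
Absorbed: α·S·A_cross = 0.22·647·5.983 = 851.6 W (cross-section πr²).
Total input = 851.6 + 1650 = 2502 W.
Radiated: εσ·A_surf·T⁴ with A_surf = 4πr² = 23.93 m².
T⁴ = 2502/(0.64·5.67×10⁻⁸·23.93) = 2.881×10⁹ K⁴.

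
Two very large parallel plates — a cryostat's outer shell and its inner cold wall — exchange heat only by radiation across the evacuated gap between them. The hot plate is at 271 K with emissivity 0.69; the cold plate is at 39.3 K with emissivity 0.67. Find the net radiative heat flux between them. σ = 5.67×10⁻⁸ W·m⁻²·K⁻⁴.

For two infinite grey parallel plates, q = σ(T₁⁴ − T₂⁴)/(1/ε₁ + 1/ε₂ − 1).
T₁⁴ − T₂⁴ = 5.394×10⁹ − 2.385×10⁶ = 5.391×10⁹ K⁴.
1/ε₁ + 1/ε₂ − 1 = 1.449 + 1.493 − 1 = 1.942.
q = 5.67×10⁻⁸ × 5.391×10⁹ / 1.942.

q ≈ 157 W/m²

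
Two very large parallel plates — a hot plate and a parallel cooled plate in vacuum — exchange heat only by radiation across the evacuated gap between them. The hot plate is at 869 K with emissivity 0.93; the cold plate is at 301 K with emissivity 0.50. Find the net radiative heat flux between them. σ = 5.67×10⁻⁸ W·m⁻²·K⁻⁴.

For two infinite grey parallel plates, q = σ(T₁⁴ − T₂⁴)/(1/ε₁ + 1/ε₂ − 1).
T₁⁴ − T₂⁴ = 5.703×10¹¹ − 8.209×10⁹ = 5.621×10¹¹ K⁴.
1/ε₁ + 1/ε₂ − 1 = 1.075 + 2.000 − 1 = 2.075.
q = 5.67×10⁻⁸ × 5.621×10¹¹ / 2.075.

q ≈ 15400 W/m²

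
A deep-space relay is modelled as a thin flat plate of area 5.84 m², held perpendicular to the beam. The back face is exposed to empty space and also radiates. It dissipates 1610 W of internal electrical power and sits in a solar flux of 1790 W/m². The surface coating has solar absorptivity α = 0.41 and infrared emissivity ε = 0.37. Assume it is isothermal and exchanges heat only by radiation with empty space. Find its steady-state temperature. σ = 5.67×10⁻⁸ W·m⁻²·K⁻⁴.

At steady state, absorbed solar power + internal power = radiated power.
Absorbed: α·S·A_cross = 0.41·1790·5.840 = 4286 W (cross-section A).
Total input = 4286 + 1610 = 5896 W.
Radiated: εσ·A_surf·T⁴ with A_surf = 2A = 11.68 m².
T⁴ = 5896/(0.37·5.67×10⁻⁸·11.68) = 2.406×10¹⁰ K⁴.

T ≈ 394 K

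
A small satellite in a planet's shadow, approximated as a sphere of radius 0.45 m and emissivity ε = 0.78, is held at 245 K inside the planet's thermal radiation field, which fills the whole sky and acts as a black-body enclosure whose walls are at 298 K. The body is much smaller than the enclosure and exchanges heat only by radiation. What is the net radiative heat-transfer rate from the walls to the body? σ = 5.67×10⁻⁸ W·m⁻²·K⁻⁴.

P_net ≈ 482 W

For a small grey body in a large enclosure: P_net = εσA(T_body⁴ − T_wall⁴).
A = 4πr² = 2.545 m²; T_body⁴ − T_wall⁴ = 3.603×10⁹ − 7.886×10⁹ = -4.283×10⁹ K⁴.
|P_net| = 0.78·5.67×10⁻⁸·2.545·4.283×10⁹.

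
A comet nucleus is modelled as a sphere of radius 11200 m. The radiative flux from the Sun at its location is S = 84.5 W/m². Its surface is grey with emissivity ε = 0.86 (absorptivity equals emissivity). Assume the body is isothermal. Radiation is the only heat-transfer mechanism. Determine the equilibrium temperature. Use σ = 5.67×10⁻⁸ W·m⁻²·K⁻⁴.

T ≈ 139 K

At equilibrium, absorbed power = emitted power.
Absorbing cross-section = πr² = 3.941×10⁸ m²; emitting surface = 4πr² = 1.576×10⁹ m² (ratio 4).
εS·A_cross = εσ·A_surf·T⁴  ⇒  T⁴ = S/(4σ)   (ε cancels).
T⁴ = 84.5/(4·5.67×10⁻⁸) = 3.726×10⁸ K⁴.
T = (3.726×10⁸)^(1/4).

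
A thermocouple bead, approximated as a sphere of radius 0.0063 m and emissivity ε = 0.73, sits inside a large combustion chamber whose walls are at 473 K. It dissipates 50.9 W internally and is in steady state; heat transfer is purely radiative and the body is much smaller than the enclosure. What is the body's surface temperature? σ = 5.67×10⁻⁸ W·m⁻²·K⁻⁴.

T ≈ 1260 K

For a small grey body in a large enclosure, net radiated power = εσA(T⁴ − T_w⁴).
Steady state: P = εσA(T⁴ − T_w⁴) with A = 4πr² = 4.988×10⁻⁴ m².
T⁴ = P/(εσA) + T_w⁴ = 50.9/(0.73·5.67×10⁻⁸·4.988×10⁻⁴) + (473)⁴
    = 2.466×10¹² + 5.005×10¹⁰ = 2.516×10¹² K⁴.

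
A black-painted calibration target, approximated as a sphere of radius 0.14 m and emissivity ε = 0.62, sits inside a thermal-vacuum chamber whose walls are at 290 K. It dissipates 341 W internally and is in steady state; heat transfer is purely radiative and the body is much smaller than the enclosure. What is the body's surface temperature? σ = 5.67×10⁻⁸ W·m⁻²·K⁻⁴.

T ≈ 464 K

For a small grey body in a large enclosure, net radiated power = εσA(T⁴ − T_w⁴).
Steady state: P = εσA(T⁴ − T_w⁴) with A = 4πr² = 0.2463 m².
T⁴ = P/(εσA) + T_w⁴ = 341/(0.62·5.67×10⁻⁸·0.2463) + (290)⁴
    = 3.938×10¹⁰ + 7.073×10⁹ = 4.646×10¹⁰ K⁴.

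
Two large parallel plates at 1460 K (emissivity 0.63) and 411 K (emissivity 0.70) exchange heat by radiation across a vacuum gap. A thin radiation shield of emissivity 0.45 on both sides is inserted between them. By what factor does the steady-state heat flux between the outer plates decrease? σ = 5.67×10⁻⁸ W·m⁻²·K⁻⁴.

factor ≈ 2.71

Without shield: q₀ = σΔ(T⁴)/(1/ε₁+1/ε₂−1) with denominator 2.016.
With shield the two gaps are in series; the resistances add: (1/ε₁+1/ε_s−1)+(1/ε_s+1/ε₂−1) = 2.810+2.651 = 5.460.
Heat-flux ratio q₀/q = 5.460/2.016.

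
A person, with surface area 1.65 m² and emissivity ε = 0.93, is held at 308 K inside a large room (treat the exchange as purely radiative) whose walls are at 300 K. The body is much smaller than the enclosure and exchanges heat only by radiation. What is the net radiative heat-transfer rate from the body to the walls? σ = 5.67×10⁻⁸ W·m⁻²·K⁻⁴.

For a small grey body in a large enclosure: P_net = εσA(T_body⁴ − T_wall⁴).
A = 1.65 m²; T_body⁴ − T_wall⁴ = 8.999×10⁹ − 8.100×10⁹ = 8.992×10⁸ K⁴.
|P_net| = 0.93·5.67×10⁻⁸·1.650·8.992×10⁸.

P_net ≈ 78.2 W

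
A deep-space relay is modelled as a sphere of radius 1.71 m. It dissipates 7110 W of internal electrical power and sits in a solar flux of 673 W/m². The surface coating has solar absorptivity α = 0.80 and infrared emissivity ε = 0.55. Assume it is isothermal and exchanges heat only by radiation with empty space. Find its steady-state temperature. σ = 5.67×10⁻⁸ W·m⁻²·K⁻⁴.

At steady state, absorbed solar power + internal power = radiated power.
Absorbed: α·S·A_cross = 0.80·673·9.186 = 4946 W (cross-section πr²).
Total input = 4946 + 7110 = 12060 W.
Radiated: εσ·A_surf·T⁴ with A_surf = 4πr² = 36.75 m².
T⁴ = 12060/(0.55·5.67×10⁻⁸·36.75) = 1.052×10¹⁰ K⁴.

T ≈ 320 K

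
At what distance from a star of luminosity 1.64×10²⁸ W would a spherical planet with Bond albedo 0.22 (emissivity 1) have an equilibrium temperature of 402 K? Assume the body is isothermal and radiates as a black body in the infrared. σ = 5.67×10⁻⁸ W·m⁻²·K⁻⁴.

d ≈ 4.15×10¹¹ m

For an isothermal black-emitting sphere, (1−a)S·πr² = σ·4πr²·T⁴ ⇒ S = 4σT⁴/(1−a).
S = 4·5.67×10⁻⁸·(402)⁴/0.780 = 7594 W/m².
Flux falls as S = L/(4πd²), so d = √(L/(4πS)) = √(1.64×10²⁸/(4π·7594)).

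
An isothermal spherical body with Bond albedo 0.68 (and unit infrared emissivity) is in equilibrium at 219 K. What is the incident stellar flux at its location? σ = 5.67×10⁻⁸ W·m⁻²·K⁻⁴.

S ≈ 1630 W/m²

(1−a)S·πr² = σ·4πr²·T⁴ ⇒ S = 4σT⁴/(1−a).
S = 4·5.67×10⁻⁸·2.300×10⁹/0.320.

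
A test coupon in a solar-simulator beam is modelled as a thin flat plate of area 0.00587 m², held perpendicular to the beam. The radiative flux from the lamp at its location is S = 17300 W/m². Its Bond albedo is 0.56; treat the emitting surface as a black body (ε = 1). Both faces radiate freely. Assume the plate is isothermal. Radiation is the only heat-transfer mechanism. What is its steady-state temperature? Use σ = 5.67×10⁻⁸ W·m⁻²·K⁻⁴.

T ≈ 509 K

At equilibrium, absorbed power = emitted power.
Absorbing cross-section = A = 0.005870 m²; emitting surface = 2A = 0.01174 m² (ratio 2).
(1−a)S·A_cross = εσ·A_surf·T⁴  ⇒  T⁴ = (1−a)S/(2σ).
T⁴ = 0.440·17300/(2·5.67×10⁻⁸) = 6.713×10¹⁰ K⁴.
T = (6.713×10¹⁰)^(1/4).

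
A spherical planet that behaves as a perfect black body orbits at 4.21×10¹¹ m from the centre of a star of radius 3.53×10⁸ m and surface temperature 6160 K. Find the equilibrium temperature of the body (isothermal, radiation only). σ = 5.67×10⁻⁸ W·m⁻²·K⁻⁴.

The star's surface emits σT_*⁴; at distance d the flux is S = σT_*⁴(R_*/d)².
S = 5.67×10⁻⁸·(6160)⁴·(3.53×10⁸/4.21×10¹¹)² = 57.40 W/m².
For an isothermal sphere T⁴ = (1−a)S/(4σ) = 2.531×10⁸ K⁴.

T ≈ 126 K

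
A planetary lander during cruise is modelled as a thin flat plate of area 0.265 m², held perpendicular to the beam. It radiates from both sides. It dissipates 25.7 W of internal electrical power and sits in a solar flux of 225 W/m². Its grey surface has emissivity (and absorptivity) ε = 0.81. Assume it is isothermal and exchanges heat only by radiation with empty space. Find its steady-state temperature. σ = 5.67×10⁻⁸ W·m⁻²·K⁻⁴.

At steady state, absorbed solar power + internal power = radiated power.
Absorbed: α·S·A_cross = 0.81·225·0.2650 = 48.30 W (cross-section A).
Total input = 48.30 + 25.7 = 74.00 W.
Radiated: εσ·A_surf·T⁴ with A_surf = 2A = 0.5300 m².
T⁴ = 74.00/(0.81·5.67×10⁻⁸·0.5300) = 3.040×10⁹ K⁴.

T ≈ 235 K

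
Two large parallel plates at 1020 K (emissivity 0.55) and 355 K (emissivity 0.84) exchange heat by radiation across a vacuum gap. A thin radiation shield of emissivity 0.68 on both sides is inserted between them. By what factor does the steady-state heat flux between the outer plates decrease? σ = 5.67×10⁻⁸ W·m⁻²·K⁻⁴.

Without shield: q₀ = σΔ(T⁴)/(1/ε₁+1/ε₂−1) with denominator 2.009.
With shield the two gaps are in series; the resistances add: (1/ε₁+1/ε_s−1)+(1/ε_s+1/ε₂−1) = 2.289+1.661 = 3.950.
Heat-flux ratio q₀/q = 3.950/2.009.

factor ≈ 1.97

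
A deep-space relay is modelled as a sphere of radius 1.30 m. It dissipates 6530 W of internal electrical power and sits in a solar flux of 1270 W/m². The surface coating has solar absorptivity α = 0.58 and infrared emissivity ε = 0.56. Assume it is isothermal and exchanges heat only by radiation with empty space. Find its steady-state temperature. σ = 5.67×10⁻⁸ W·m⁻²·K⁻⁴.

T ≈ 353 K

At steady state, absorbed solar power + internal power = radiated power.
Absorbed: α·S·A_cross = 0.58·1270·5.309 = 3911 W (cross-section πr²).
Total input = 3911 + 6530 = 10440 W.
Radiated: εσ·A_surf·T⁴ with A_surf = 4πr² = 21.24 m².
T⁴ = 10440/(0.56·5.67×10⁻⁸·21.24) = 1.548×10¹⁰ K⁴.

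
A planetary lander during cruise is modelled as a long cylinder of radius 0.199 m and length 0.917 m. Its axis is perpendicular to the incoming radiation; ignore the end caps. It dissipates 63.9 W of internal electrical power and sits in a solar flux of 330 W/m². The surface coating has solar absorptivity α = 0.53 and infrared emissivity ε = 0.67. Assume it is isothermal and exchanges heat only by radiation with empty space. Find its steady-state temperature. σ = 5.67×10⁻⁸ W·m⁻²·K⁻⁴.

T ≈ 233 K

At steady state, absorbed solar power + internal power = radiated power.
Absorbed: α·S·A_cross = 0.53·330·0.3650 = 63.83 W (cross-section 2rL).
Total input = 63.83 + 63.9 = 127.7 W.
Radiated: εσ·A_surf·T⁴ with A_surf = 2πrL = 1.147 m².
T⁴ = 127.7/(0.67·5.67×10⁻⁸·1.147) = 2.933×10⁹ K⁴.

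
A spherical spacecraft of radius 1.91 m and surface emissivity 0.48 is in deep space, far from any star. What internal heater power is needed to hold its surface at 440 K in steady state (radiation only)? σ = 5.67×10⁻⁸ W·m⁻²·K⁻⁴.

P = εσ·4πr²·T⁴.
4πr² = 45.84 m²; T⁴ = 3.748×10¹⁰ K⁴.
P = 0.48·5.67×10⁻⁸·45.84·3.748×10¹⁰.

P ≈ 46800 W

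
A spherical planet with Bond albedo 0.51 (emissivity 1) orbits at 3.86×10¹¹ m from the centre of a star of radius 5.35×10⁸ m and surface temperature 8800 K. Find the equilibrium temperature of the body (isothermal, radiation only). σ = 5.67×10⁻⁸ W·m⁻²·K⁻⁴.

T ≈ 194 K

The star's surface emits σT_*⁴; at distance d the flux is S = σT_*⁴(R_*/d)².
S = 5.67×10⁻⁸·(8800)⁴·(5.35×10⁸/3.86×10¹¹)² = 653.2 W/m².
For an isothermal sphere T⁴ = (1−a)S/(4σ) = 1.411×10⁹ K⁴.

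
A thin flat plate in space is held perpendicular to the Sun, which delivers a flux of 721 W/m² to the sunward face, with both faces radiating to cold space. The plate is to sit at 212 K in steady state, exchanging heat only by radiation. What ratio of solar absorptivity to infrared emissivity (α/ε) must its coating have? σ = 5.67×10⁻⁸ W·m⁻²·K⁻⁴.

α/ε ≈ 0.318

Balance: αS·A = εσ·2A·T⁴ ⇒ α/ε = 2σT⁴/S.
α/ε = 2·5.67×10⁻⁸·(212)⁴/721 = 2·5.67×10⁻⁸·2.020×10⁹/721.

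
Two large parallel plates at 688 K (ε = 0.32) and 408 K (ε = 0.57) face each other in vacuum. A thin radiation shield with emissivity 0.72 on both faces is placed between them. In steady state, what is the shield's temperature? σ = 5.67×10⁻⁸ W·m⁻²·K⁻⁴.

T_s ≈ 565 K

In steady state the net flux on the hot side equals that on the cold side.
σ(T₁⁴−T_s⁴)/D₁ = σ(T_s⁴−T₂⁴)/D₂, with D₁ = 1/ε₁+1/ε_s−1 = 3.514, D₂ = 1/ε_s+1/ε₂−1 = 2.143.
Solve for T_s⁴: T_s⁴ = (D₂·T₁⁴ + D₁·T₂⁴)/(D₁+D₂) = 1.021×10¹¹ K⁴.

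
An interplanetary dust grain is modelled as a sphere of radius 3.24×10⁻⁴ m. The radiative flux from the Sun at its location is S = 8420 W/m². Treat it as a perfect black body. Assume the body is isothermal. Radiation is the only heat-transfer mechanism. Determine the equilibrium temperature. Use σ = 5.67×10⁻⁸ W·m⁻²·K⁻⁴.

T ≈ 439 K

At equilibrium, absorbed power = emitted power.
Absorbing cross-section = πr² = 3.298×10⁻⁷ m²; emitting surface = 4πr² = 1.319×10⁻⁶ m² (ratio 4).
S·A_cross = εσ·A_surf·T⁴  ⇒  T⁴ = S/(4σ).
T⁴ = 1.00·8420/(4·5.67×10⁻⁸) = 3.713×10¹⁰ K⁴.
T = (3.713×10¹⁰)^(1/4).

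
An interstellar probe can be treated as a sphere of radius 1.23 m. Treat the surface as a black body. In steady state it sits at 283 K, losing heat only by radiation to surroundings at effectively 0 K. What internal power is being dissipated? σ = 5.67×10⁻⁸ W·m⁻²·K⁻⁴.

P ≈ 6910 W

Steady state: P = εσA T⁴.
A = 4πr² = 19.01 m²; T⁴ = (283)⁴ = 6.414×10⁹ K⁴.
P = 1.0 × 5.67×10⁻⁸ × 19.01 × 6.414×10⁹.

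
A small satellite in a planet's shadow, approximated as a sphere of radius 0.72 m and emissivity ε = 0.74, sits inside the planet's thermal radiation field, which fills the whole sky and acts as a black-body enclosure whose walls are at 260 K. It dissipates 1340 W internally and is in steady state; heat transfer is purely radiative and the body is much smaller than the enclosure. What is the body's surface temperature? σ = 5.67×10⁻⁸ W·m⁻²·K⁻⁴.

T ≈ 312 K

For a small grey body in a large enclosure, net radiated power = εσA(T⁴ − T_w⁴).
Steady state: P = εσA(T⁴ − T_w⁴) with A = 4πr² = 6.514 m².
T⁴ = P/(εσA) + T_w⁴ = 1340/(0.74·5.67×10⁻⁸·6.514) + (260)⁴
    = 4.902×10⁹ + 4.570×10⁹ = 9.472×10⁹ K⁴.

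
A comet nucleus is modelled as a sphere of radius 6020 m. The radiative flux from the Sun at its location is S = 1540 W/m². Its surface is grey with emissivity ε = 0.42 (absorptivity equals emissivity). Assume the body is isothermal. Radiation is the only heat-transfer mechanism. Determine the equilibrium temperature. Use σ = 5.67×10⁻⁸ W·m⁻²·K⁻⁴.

T ≈ 287 K

At equilibrium, absorbed power = emitted power.
Absorbing cross-section = πr² = 1.139×10⁸ m²; emitting surface = 4πr² = 4.554×10⁸ m² (ratio 4).
εS·A_cross = εσ·A_surf·T⁴  ⇒  T⁴ = S/(4σ)   (ε cancels).
T⁴ = 1540/(4·5.67×10⁻⁸) = 6.790×10⁹ K⁴.
T = (6.790×10⁹)^(1/4).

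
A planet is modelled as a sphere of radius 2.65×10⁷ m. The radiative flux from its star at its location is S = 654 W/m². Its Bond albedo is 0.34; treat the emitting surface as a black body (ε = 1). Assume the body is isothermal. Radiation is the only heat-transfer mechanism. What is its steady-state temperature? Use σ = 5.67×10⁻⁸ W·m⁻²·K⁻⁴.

T ≈ 209 K

At equilibrium, absorbed power = emitted power.
Absorbing cross-section = πr² = 2.206×10¹⁵ m²; emitting surface = 4πr² = 8.825×10¹⁵ m² (ratio 4).
(1−a)S·A_cross = εσ·A_surf·T⁴  ⇒  T⁴ = (1−a)S/(4σ).
T⁴ = 0.660·654/(4·5.67×10⁻⁸) = 1.903×10⁹ K⁴.
T = (1.903×10⁹)^(1/4).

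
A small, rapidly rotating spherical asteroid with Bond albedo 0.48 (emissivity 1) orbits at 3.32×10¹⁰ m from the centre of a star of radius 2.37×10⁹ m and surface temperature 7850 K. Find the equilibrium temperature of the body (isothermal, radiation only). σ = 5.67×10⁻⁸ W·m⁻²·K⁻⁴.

T ≈ 1260 K

The star's surface emits σT_*⁴; at distance d the flux is S = σT_*⁴(R_*/d)².
S = 5.67×10⁻⁸·(7850)⁴·(2.37×10⁹/3.32×10¹⁰)² = 1.097×10⁶ W/m².
For an isothermal sphere T⁴ = (1−a)S/(4σ) = 2.516×10¹² K⁴.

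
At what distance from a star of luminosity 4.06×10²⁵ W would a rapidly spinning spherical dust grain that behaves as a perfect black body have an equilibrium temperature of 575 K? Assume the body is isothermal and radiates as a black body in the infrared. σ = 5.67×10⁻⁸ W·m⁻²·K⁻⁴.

For an isothermal black-emitting sphere, (1−a)S·πr² = σ·4πr²·T⁴ ⇒ S = 4σT⁴/(1−a).
S = 4·5.67×10⁻⁸·(575)⁴/1.00 = 24790 W/m².
Flux falls as S = L/(4πd²), so d = √(L/(4πS)) = √(4.06×10²⁵/(4π·24790)).

d ≈ 1.14×10¹⁰ m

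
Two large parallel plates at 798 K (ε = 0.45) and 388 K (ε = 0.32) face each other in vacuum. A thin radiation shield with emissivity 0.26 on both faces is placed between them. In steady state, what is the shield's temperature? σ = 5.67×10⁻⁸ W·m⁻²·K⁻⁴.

T_s ≈ 692 K

In steady state the net flux on the hot side equals that on the cold side.
σ(T₁⁴−T_s⁴)/D₁ = σ(T_s⁴−T₂⁴)/D₂, with D₁ = 1/ε₁+1/ε_s−1 = 5.068, D₂ = 1/ε_s+1/ε₂−1 = 5.971.
Solve for T_s⁴: T_s⁴ = (D₂·T₁⁴ + D₁·T₂⁴)/(D₁+D₂) = 2.297×10¹¹ K⁴.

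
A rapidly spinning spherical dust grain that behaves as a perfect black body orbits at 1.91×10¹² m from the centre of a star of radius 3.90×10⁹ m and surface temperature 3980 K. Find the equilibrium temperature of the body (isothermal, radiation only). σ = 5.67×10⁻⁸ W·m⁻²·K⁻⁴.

T ≈ 127 K

The star's surface emits σT_*⁴; at distance d the flux is S = σT_*⁴(R_*/d)².
S = 5.67×10⁻⁸·(3980)⁴·(3.90×10⁹/1.91×10¹²)² = 59.32 W/m².
For an isothermal sphere T⁴ = (1−a)S/(4σ) = 2.615×10⁸ K⁴.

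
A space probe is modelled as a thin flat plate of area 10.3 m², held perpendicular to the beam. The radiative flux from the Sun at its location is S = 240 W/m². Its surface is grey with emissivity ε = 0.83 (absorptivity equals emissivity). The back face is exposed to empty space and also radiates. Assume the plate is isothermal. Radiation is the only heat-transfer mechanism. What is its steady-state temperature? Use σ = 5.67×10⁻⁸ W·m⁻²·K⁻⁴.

T ≈ 214 K

At equilibrium, absorbed power = emitted power.
Absorbing cross-section = A = 10.30 m²; emitting surface = 2A = 20.60 m² (ratio 2).
εS·A_cross = εσ·A_surf·T⁴  ⇒  T⁴ = S/(2σ)   (ε cancels).
T⁴ = 240/(2·5.67×10⁻⁸) = 2.116×10⁹ K⁴.
T = (2.116×10⁹)^(1/4).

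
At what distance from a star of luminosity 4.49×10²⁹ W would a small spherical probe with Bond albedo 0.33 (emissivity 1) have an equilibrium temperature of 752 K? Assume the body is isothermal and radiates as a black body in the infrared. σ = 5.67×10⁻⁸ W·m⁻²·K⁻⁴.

For an isothermal black-emitting sphere, (1−a)S·πr² = σ·4πr²·T⁴ ⇒ S = 4σT⁴/(1−a).
S = 4·5.67×10⁻⁸·(752)⁴/0.670 = 1.083×10⁵ W/m².
Flux falls as S = L/(4πd²), so d = √(L/(4πS)) = √(4.49×10²⁹/(4π·1.083×10⁵)).

d ≈ 5.75×10¹¹ m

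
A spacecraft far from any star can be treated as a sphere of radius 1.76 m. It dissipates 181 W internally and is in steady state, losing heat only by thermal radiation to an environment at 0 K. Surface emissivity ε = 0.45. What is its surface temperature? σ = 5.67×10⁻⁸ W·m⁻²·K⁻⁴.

Steady state: internal power = radiated power, P = εσA T⁴.
Radiating area A = 4πr² = 38.93 m².
T⁴ = P/(εσA) = 181/(0.45·5.67×10⁻⁸·38.93) = 1.822×10⁸ K⁴.
T = (1.822×10⁸)^(1/4).

T ≈ 116 K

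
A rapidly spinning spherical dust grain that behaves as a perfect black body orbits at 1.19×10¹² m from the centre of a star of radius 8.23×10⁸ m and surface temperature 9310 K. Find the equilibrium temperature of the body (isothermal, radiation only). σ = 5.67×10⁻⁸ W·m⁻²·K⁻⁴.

The star's surface emits σT_*⁴; at distance d the flux is S = σT_*⁴(R_*/d)².
S = 5.67×10⁻⁸·(9310)⁴·(8.23×10⁸/1.19×10¹²)² = 203.7 W/m².
For an isothermal sphere T⁴ = (1−a)S/(4σ) = 8.983×10⁸ K⁴.

T ≈ 173 K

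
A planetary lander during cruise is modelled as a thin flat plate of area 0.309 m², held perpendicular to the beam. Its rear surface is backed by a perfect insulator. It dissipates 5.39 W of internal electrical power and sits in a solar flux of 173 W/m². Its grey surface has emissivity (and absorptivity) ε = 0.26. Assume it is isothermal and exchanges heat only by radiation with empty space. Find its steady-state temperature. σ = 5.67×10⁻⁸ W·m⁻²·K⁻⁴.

T ≈ 255 K

At steady state, absorbed solar power + internal power = radiated power.
Absorbed: α·S·A_cross = 0.26·173·0.3090 = 13.90 W (cross-section A).
Total input = 13.90 + 5.39 = 19.29 W.
Radiated: εσ·A_surf·T⁴ with A_surf = A = 0.3090 m².
T⁴ = 19.29/(0.26·5.67×10⁻⁸·0.3090) = 4.234×10⁹ K⁴.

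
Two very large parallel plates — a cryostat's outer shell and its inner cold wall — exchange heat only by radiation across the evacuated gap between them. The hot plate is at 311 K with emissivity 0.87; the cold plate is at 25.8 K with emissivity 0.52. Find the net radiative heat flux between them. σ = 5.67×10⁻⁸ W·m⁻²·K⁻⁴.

q ≈ 256 W/m²

For two infinite grey parallel plates, q = σ(T₁⁴ − T₂⁴)/(1/ε₁ + 1/ε₂ − 1).
T₁⁴ − T₂⁴ = 9.355×10⁹ − 4.431×10⁵ = 9.355×10⁹ K⁴.
1/ε₁ + 1/ε₂ − 1 = 1.149 + 1.923 − 1 = 2.073.
q = 5.67×10⁻⁸ × 9.355×10⁹ / 2.073.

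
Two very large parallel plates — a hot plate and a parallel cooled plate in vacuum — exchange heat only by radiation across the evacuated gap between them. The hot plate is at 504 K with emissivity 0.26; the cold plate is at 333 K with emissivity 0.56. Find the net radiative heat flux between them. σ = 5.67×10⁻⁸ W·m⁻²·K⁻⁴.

q ≈ 639 W/m²

For two infinite grey parallel plates, q = σ(T₁⁴ − T₂⁴)/(1/ε₁ + 1/ε₂ − 1).
T₁⁴ − T₂⁴ = 6.452×10¹⁰ − 1.230×10¹⁰ = 5.223×10¹⁰ K⁴.
1/ε₁ + 1/ε₂ − 1 = 3.846 + 1.786 − 1 = 4.632.
q = 5.67×10⁻⁸ × 5.223×10¹⁰ / 4.632.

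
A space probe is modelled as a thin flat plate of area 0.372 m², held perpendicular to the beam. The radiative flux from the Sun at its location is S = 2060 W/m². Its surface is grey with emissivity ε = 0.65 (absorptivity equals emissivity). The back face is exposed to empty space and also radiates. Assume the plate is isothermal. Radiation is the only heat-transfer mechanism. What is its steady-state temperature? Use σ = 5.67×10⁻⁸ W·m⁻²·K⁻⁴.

At equilibrium, absorbed power = emitted power.
Absorbing cross-section = A = 0.3720 m²; emitting surface = 2A = 0.7440 m² (ratio 2).
εS·A_cross = εσ·A_surf·T⁴  ⇒  T⁴ = S/(2σ)   (ε cancels).
T⁴ = 2060/(2·5.67×10⁻⁸) = 1.817×10¹⁰ K⁴.
T = (1.817×10¹⁰)^(1/4).

T ≈ 367 K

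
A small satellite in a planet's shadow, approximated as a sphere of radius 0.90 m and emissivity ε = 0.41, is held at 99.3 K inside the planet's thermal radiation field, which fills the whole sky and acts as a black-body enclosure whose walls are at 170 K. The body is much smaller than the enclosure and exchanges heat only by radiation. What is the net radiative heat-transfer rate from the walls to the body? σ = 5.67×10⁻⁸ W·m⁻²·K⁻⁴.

P_net ≈ 175 W

For a small grey body in a large enclosure: P_net = εσA(T_body⁴ − T_wall⁴).
A = 4πr² = 10.18 m²; T_body⁴ − T_wall⁴ = 9.723×10⁷ − 8.352×10⁸ = -7.380×10⁸ K⁴.
|P_net| = 0.41·5.67×10⁻⁸·10.18·7.380×10⁸.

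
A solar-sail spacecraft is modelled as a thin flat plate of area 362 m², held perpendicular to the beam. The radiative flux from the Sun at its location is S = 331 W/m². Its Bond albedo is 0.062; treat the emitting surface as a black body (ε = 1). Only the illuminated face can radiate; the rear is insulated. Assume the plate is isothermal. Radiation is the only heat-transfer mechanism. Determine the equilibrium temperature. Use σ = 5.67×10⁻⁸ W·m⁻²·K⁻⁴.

At equilibrium, absorbed power = emitted power.
Absorbing cross-section = A = 362.0 m²; emitting surface = A = 362.0 m² (ratio 1).
(1−a)S·A_cross = εσ·A_surf·T⁴  ⇒  T⁴ = (1−a)S/(1σ).
T⁴ = 0.938·331/(1·5.67×10⁻⁸) = 5.476×10⁹ K⁴.
T = (5.476×10⁹)^(1/4).

T ≈ 272 K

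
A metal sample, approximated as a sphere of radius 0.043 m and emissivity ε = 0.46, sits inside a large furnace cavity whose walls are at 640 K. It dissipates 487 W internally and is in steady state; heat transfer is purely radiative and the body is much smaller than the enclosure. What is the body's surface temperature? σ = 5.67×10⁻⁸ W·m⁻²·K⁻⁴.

For a small grey body in a large enclosure, net radiated power = εσA(T⁴ − T_w⁴).
Steady state: P = εσA(T⁴ − T_w⁴) with A = 4πr² = 0.02324 m².
T⁴ = P/(εσA) + T_w⁴ = 487/(0.46·5.67×10⁻⁸·0.02324) + (640)⁴
    = 8.036×10¹¹ + 1.678×10¹¹ = 9.714×10¹¹ K⁴.

T ≈ 993 K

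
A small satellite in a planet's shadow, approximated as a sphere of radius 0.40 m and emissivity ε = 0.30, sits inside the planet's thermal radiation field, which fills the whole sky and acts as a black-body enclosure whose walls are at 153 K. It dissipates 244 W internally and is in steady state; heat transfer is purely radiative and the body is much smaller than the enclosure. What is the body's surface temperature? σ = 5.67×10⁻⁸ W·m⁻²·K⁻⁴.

For a small grey body in a large enclosure, net radiated power = εσA(T⁴ − T_w⁴).
Steady state: P = εσA(T⁴ − T_w⁴) with A = 4πr² = 2.011 m².
T⁴ = P/(εσA) + T_w⁴ = 244/(0.30·5.67×10⁻⁸·2.011) + (153)⁴
    = 7.134×10⁹ + 5.480×10⁸ = 7.682×10⁹ K⁴.

T ≈ 296 K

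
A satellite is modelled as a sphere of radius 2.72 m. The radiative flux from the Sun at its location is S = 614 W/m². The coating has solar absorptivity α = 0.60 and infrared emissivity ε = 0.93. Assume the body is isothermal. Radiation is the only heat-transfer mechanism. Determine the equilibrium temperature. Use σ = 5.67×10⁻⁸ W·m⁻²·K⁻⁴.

At equilibrium, absorbed power = emitted power.
Absorbing cross-section = πr² = 23.24 m²; emitting surface = 4πr² = 92.97 m² (ratio 4).
αS·A_cross = εσ·A_surf·T⁴  ⇒  T⁴ = αS/(ε·4σ).
T⁴ = 0.600·614/(0.93·4·5.67×10⁻⁸) = 1.747×10⁹ K⁴.
T = (1.747×10⁹)^(1/4).

T ≈ 204 K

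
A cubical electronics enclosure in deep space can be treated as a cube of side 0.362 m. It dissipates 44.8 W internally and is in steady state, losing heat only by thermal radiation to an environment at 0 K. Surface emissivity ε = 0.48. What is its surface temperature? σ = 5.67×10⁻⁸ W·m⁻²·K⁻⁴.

T ≈ 214 K

Steady state: internal power = radiated power, P = εσA T⁴.
Radiating area A = 6L² = 0.7863 m².
T⁴ = P/(εσA) = 44.8/(0.48·5.67×10⁻⁸·0.7863) = 2.094×10⁹ K⁴.
T = (2.094×10⁹)^(1/4).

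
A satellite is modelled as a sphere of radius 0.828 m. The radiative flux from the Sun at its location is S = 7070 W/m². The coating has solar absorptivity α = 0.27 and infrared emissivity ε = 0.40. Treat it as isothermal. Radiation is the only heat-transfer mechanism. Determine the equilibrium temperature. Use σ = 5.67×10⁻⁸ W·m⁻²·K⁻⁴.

At equilibrium, absorbed power = emitted power.
Absorbing cross-section = πr² = 2.154 m²; emitting surface = 4πr² = 8.615 m² (ratio 4).
αS·A_cross = εσ·A_surf·T⁴  ⇒  T⁴ = αS/(ε·4σ).
T⁴ = 0.270·7070/(0.40·4·5.67×10⁻⁸) = 2.104×10¹⁰ K⁴.
T = (2.104×10¹⁰)^(1/4).

T ≈ 381 K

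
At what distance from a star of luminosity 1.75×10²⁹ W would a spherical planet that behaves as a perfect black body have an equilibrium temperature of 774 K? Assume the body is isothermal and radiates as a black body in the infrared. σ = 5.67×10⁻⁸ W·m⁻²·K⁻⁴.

For an isothermal black-emitting sphere, (1−a)S·πr² = σ·4πr²·T⁴ ⇒ S = 4σT⁴/(1−a).
S = 4·5.67×10⁻⁸·(774)⁴/1.00 = 81400 W/m².
Flux falls as S = L/(4πd²), so d = √(L/(4πS)) = √(1.75×10²⁹/(4π·81400)).

d ≈ 4.14×10¹¹ m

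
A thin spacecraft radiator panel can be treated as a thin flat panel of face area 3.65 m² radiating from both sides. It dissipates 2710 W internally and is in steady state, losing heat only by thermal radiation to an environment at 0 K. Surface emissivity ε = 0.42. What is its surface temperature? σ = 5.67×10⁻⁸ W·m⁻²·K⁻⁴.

Steady state: internal power = radiated power, P = εσA T⁴.
Radiating area A = 2·3.65 = 7.300 m².
T⁴ = P/(εσA) = 2710/(0.42·5.67×10⁻⁸·7.300) = 1.559×10¹⁰ K⁴.
T = (1.559×10¹⁰)^(1/4).

T ≈ 353 K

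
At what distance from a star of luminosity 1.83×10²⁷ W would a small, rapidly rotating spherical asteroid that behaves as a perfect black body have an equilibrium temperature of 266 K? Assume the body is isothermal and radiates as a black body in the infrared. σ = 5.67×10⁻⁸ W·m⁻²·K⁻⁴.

For an isothermal black-emitting sphere, (1−a)S·πr² = σ·4πr²·T⁴ ⇒ S = 4σT⁴/(1−a).
S = 4·5.67×10⁻⁸·(266)⁴/1.00 = 1135 W/m².
Flux falls as S = L/(4πd²), so d = √(L/(4πS)) = √(1.83×10²⁷/(4π·1135)).

d ≈ 3.58×10¹¹ m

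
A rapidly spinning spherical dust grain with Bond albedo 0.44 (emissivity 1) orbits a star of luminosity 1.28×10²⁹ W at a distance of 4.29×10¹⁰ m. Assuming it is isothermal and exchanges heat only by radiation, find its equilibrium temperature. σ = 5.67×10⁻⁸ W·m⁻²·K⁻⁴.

T ≈ 1920 K

First find the stellar flux at distance d: S = L/(4πd²) = 1.28×10²⁹/(4π·(4.29×10¹⁰)²) = 5.535×10⁶ W/m².
For an isothermal sphere, absorbed (1−a)S·πr² = emitted σ·4πr²·T⁴, so T⁴ = (1−a)S/(4σ).
T⁴ = 0.560·5.535×10⁶/(4·5.67×10⁻⁸) = 1.367×10¹³ K⁴.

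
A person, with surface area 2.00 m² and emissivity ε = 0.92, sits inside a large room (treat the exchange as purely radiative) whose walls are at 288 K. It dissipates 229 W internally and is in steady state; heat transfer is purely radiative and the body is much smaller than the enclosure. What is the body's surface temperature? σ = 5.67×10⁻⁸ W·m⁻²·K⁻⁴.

T ≈ 309 K

For a small grey body in a large enclosure, net radiated power = εσA(T⁴ − T_w⁴).
Steady state: P = εσA(T⁴ − T_w⁴) with A = 2.00 m².
T⁴ = P/(εσA) + T_w⁴ = 229/(0.92·5.67×10⁻⁸·2.000) + (288)⁴
    = 2.195×10⁹ + 6.880×10⁹ = 9.075×10⁹ K⁴.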